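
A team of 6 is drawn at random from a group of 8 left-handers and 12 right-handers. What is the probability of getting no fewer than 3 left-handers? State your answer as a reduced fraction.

147/323

There are C(20,6) = 38760 ways to choose the 6.
Count the complement (fewer than 3 left-handers): C(8,0)·C(12,6) + C(8,1)·C(12,5) + C(8,2)·C(12,4) = 924 + 6336 + 13860 = 21120.
Probability = 1 − 21120/38760 = 17640/38760 = 147/323.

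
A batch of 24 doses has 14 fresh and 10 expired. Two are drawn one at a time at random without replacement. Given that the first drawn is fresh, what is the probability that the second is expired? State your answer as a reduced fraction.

After removing one fresh, 23 remain: 13 fresh and 10 expired.
So the probability the next is expired is 10/23.

10/23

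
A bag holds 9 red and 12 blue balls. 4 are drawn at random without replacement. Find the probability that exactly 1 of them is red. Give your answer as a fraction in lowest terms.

44/133

Total number of selections: C(21,4) = 5985.
Selections with exactly 1 red: choose 1 of the 9 red and 3 of the 12 blue, C(9,1)·C(12,3) = 9·220 = 1980.
Probability = 1980/5985 = 44/133.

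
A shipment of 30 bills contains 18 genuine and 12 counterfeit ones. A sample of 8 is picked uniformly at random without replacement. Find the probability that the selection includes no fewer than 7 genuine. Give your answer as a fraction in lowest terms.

There are C(30,8) = 5852925 ways to choose the 8.
Favorable selections (no fewer than 7 genuine): C(18,7)·C(12,1) + C(18,8)·C(12,0) = 381888 + 43758 = 425646.
Probability = 425646/5852925 = 3638/50025.

3638/50025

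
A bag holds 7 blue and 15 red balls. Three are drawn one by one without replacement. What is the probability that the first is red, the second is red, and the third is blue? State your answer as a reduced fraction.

7/44

Multiply the conditional probabilities at each draw: 15/22 · 14/21 · 7/20 = 1470/9240 = 7/44.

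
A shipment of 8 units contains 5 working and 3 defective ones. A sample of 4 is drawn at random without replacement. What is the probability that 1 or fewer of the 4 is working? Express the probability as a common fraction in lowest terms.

1/14

Total selections: C(8,4) = 70.
Favorable selections (1 or fewer working): C(5,1)·C(3,3) = 5.
Probability = 5/70 = 1/14.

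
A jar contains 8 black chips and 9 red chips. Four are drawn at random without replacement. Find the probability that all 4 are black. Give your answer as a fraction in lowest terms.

1/34

There are C(17,4) = 2380 possible selections.
Selections with all black: C(8,4) = 70.
Probability = 70/2380 = 1/34.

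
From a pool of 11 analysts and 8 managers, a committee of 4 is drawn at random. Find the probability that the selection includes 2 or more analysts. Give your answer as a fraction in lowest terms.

1595/1938

There are C(19,4) = 3876 ways to choose the 4.
Favorable selections (2 or more analysts): C(11,2)·C(8,2) + C(11,3)·C(8,1) + C(11,4)·C(8,0) = 1540 + 1320 + 330 = 3190.
Probability = 3190/3876 = 1595/1938.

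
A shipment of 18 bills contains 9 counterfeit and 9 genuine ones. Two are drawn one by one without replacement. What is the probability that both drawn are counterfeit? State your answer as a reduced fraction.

4/17

Multiply the conditional probabilities at each draw: 9/18 · 8/17 = 72/306 = 4/17.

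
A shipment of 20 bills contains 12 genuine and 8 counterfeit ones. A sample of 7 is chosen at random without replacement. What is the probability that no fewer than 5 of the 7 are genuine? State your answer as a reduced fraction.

Total selections: C(20,7) = 77520.
Favorable selections (no fewer than 5 genuine): C(12,5)·C(8,2) + C(12,6)·C(8,1) + C(12,7)·C(8,0) = 22176 + 7392 + 792 = 30360.
Probability = 30360/77520 = 253/646.

253/646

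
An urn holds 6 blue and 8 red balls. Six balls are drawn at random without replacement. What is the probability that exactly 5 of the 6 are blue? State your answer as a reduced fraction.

Total number of selections: C(14,6) = 3003.
Selections with exactly 5 blue: choose 5 of the 6 blue and 1 of the 8 red, C(6,5)·C(8,1) = 6·8 = 48.
Probability = 48/3003 = 16/1001.

16/1001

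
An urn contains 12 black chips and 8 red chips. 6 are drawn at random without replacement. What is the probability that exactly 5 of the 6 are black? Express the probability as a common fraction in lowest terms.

The sample space is all 6-subsets of the 20: C(20,6) = 38760.
Selections with exactly 5 black: choose 5 of the 12 black and 1 of the 8 red, C(12,5)·C(8,1) = 792·8 = 6336.
Probability = 6336/38760 = 264/1615.

264/1615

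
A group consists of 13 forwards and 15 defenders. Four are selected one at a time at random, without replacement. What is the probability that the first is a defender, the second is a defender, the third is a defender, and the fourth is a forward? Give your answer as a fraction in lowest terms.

Multiply the conditional probabilities at each draw: 15/28 · 14/27 · 13/26 · 13/25 = 35490/491400 = 13/180.

13/180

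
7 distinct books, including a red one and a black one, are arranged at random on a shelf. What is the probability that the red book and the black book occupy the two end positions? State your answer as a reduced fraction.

There are 7! = 5040 arrangements.
Place the red book and the black book at the ends in 2 ways, arrange the remaining 5 in 5! = 120 ways: 2·120 = 240.
Probability = 240/5040 = 1/21.

1/21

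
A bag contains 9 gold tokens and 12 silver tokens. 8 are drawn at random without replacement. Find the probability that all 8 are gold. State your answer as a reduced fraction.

There are C(21,8) = 203490 possible selections.
Selections with all gold: C(9,8) = 9.
Probability = 9/203490 = 1/22610.

1/22610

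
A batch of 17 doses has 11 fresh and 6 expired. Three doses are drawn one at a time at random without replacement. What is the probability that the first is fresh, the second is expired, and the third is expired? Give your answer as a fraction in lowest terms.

11/136

Multiply the conditional probabilities at each draw: 11/17 · 6/16 · 5/15 = 330/4080 = 11/136.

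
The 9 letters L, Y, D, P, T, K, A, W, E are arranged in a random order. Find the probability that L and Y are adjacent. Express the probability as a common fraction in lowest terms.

2/9

There are 9! = 362880 arrangements.
Treat L and Y as a block: 8! arrangements of the blocks × 2 orders within the block = 2·40320 = 80640.
Probability = 80640/362880 = 2/9.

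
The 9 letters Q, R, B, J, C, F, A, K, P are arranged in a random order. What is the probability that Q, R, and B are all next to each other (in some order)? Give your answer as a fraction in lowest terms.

There are 9! = 362880 arrangements.
Treat the three as one block: 7! placements × 3! orders within the block = 5040·6 = 30240.
Probability = 30240/362880 = 1/12.

1/12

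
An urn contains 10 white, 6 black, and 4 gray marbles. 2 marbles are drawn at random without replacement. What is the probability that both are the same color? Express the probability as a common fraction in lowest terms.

33/95

There are C(20,2) = 190 ways to draw 2 marbles.
All same color: C(10,2) + C(6,2) + C(4,2) = 45 + 15 + 6 = 66.
Probability = 66/190 = 33/95.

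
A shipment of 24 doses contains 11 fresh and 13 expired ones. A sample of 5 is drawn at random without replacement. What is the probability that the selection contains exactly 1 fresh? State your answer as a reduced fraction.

715/3864

There are C(24,5) = 42504 ways to choose 5 from 24.
Selections with exactly 1 fresh: choose 1 of the 11 fresh and 4 of the 13 expired, C(11,1)·C(13,4) = 11·715 = 7865.
Probability = 7865/42504 = 715/3864.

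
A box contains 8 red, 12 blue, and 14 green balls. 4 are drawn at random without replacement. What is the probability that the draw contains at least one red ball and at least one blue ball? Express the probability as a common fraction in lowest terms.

There are C(34,4) = 46376 possible draws.
By inclusion-exclusion on the complements, draws missing all red or all blue: C(26,4) + C(22,4) − C(14,4) = 14950 + 7315 − 1001 = 21264.
So draws with at least one of each: 46376 − 21264 = 25112, probability 25112/46376 = 3139/5797.

3139/5797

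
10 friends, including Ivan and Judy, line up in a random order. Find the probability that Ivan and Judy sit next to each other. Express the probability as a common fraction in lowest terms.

There are 10! = 3628800 arrangements.
Treat Ivan and Judy as a block: 9! arrangements of the blocks × 2 orders within the block = 2·362880 = 725760.
Probability = 725760/3628800 = 1/5.

1/5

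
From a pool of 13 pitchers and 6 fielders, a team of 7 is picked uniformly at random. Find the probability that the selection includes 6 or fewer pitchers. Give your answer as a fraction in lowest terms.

312/323

Total selections: C(19,7) = 50388.
The complement is exactly 7 pitchers: C(13,7)·C(6,0) = 1716.
Probability = 1 − 1716/50388 = 48672/50388 = 312/323.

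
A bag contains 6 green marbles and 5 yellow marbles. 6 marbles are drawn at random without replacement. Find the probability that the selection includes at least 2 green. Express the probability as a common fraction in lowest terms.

76/77

There are C(11,6) = 462 ways to choose the 6.
The complement is exactly 1 green: C(6,1)·C(5,5) = 6.
Probability = 1 − 6/462 = 456/462 = 76/77.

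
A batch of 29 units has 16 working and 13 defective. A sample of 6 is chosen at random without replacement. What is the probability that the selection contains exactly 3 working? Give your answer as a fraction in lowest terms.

The sample space is all 6-subsets of the 29: C(29,6) = 475020.
Selections with exactly 3 working: choose 3 of the 16 working and 3 of the 13 defective, C(16,3)·C(13,3) = 560·286 = 160160.
Probability = 160160/475020 = 88/261.

88/261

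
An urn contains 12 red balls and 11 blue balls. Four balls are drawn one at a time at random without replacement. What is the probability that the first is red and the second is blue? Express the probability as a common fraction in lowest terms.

Multiply the conditional probabilities at each draw: 12/23 · 11/22 = 132/506 = 6/23.

6/23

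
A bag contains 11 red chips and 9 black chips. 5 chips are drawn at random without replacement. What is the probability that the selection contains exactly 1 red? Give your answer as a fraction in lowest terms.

231/2584

There are C(20,5) = 15504 ways to choose 5 from 20.
Selections with exactly 1 red: choose 1 of the 11 red and 4 of the 9 black, C(11,1)·C(9,4) = 11·126 = 1386.
Probability = 1386/15504 = 231/2584.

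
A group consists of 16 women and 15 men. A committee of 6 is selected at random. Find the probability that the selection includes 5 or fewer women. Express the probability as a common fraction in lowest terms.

8003/8091

There are C(31,6) = 736281 ways to choose the 6.
The complement is exactly 6 women: C(16,6)·C(15,0) = 8008.
Probability = 1 − 8008/736281 = 728273/736281 = 8003/8091.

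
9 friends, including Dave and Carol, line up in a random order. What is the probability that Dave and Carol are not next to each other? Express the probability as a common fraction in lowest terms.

There are 9! = 362880 arrangements.
Arrangements with Dave and Carol adjacent: 2·8! = 80640.
So not adjacent: 362880 − 80640 = 282240, probability 282240/362880 = 7/9.

7/9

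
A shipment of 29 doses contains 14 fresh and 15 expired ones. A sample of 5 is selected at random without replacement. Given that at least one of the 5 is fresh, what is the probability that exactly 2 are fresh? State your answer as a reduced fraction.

455/1272

Work in counts. Selections with at least one fresh: C(29,5) − C(15,5) = 118755 − 3003 = 115752.
Of those, selections where exactly 2 are fresh: C(14,2)·C(15,3) = 91·455 = 41405.
Conditional probability = 41405/115752 = 455/1272.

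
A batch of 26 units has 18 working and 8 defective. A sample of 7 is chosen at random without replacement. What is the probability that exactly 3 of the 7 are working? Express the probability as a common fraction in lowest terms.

1428/16445

The sample space is all 7-subsets of the 26: C(26,7) = 657800.
Selections with exactly 3 working: choose 3 of the 18 working and 4 of the 8 defective, C(18,3)·C(8,4) = 816·70 = 57120.
Probability = 57120/657800 = 1428/16445.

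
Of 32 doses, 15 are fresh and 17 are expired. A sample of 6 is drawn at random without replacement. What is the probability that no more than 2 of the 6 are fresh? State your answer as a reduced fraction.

6341/16182

Total selections: C(32,6) = 906192.
Favorable selections (no more than 2 fresh): C(15,0)·C(17,6) + C(15,1)·C(17,5) + C(15,2)·C(17,4) = 12376 + 92820 + 249900 = 355096.
Probability = 355096/906192 = 6341/16182.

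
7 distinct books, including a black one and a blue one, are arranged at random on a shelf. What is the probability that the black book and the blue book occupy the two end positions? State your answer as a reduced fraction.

1/21

There are 7! = 5040 arrangements.
Place the black book and the blue book at the ends in 2 ways, arrange the remaining 5 in 5! = 120 ways: 2·120 = 240.
Probability = 240/5040 = 1/21.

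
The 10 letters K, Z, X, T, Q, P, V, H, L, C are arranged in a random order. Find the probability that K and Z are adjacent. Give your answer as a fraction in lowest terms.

There are 10! = 3628800 arrangements.
Treat K and Z as a block: 9! arrangements of the blocks × 2 orders within the block = 2·362880 = 725760.
Probability = 725760/3628800 = 1/5.

1/5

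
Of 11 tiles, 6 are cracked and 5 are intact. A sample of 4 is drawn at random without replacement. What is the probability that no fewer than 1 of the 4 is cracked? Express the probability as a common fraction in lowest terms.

There are C(11,4) = 330 ways to choose the 4.
The complement is all 4 are intact: C(5,4) = 5.
Probability = 1 − 5/330 = 325/330 = 65/66.

65/66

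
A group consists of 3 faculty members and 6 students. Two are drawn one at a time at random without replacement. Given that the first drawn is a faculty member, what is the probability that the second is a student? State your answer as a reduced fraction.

After removing one faculty member, 8 remain: 2 faculty members and 6 students.
So the probability the next is a student is 6/8 = 3/4.

3/4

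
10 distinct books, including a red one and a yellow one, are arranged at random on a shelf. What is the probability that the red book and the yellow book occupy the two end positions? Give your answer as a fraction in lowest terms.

There are 10! = 3628800 arrangements.
Place the red book and the yellow book at the ends in 2 ways, arrange the remaining 8 in 8! = 40320 ways: 2·40320 = 80640.
Probability = 80640/3628800 = 1/45.

1/45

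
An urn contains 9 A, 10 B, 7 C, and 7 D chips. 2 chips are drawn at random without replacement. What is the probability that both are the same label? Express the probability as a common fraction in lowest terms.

41/176

There are C(33,2) = 528 ways to draw 2 chips.
All same label: C(9,2) + C(10,2) + C(7,2) + C(7,2) = 36 + 45 + 21 + 21 = 123.
Probability = 123/528 = 41/176.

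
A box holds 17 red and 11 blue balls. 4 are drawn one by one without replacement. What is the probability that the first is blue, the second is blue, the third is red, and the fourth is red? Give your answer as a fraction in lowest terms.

748/12285

Multiply the conditional probabilities at each draw: 11/28 · 10/27 · 17/26 · 16/25 = 29920/491400 = 748/12285.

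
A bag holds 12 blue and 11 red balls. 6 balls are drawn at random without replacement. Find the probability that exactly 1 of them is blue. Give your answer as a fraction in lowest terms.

Total number of selections: C(23,6) = 100947.
Selections with exactly 1 blue: choose 1 of the 12 blue and 5 of the 11 red, C(12,1)·C(11,5) = 12·462 = 5544.
Probability = 5544/100947 = 24/437.

24/437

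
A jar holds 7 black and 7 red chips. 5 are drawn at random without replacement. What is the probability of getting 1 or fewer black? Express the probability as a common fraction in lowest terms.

19/143

There are C(14,5) = 2002 ways to choose the 5.
Favorable selections (1 or fewer black): C(7,0)·C(7,5) + C(7,1)·C(7,4) = 21 + 245 = 266.
Probability = 266/2002 = 19/143.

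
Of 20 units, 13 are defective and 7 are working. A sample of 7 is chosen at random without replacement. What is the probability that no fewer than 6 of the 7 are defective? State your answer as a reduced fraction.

Total selections: C(20,7) = 77520.
Favorable selections (no fewer than 6 defective): C(13,6)·C(7,1) + C(13,7)·C(7,0) = 12012 + 1716 = 13728.
Probability = 13728/77520 = 286/1615.

286/1615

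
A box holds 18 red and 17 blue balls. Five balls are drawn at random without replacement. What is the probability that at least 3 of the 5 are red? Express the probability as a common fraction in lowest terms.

2523/4774

Total selections: C(35,5) = 324632.
Favorable selections (at least 3 red): C(18,3)·C(17,2) + C(18,4)·C(17,1) + C(18,5)·C(17,0) = 110976 + 52020 + 8568 = 171564.
Probability = 171564/324632 = 2523/4774.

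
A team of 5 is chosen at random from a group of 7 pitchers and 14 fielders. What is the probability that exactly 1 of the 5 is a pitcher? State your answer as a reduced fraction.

1001/2907

There are C(21,5) = 20349 ways to choose 5 from 21.
Selections with exactly 1 pitcher: choose 1 of the 7 pitchers and 4 of the 14 fielders, C(7,1)·C(14,4) = 7·1001 = 7007.
Probability = 7007/20349 = 1001/2907.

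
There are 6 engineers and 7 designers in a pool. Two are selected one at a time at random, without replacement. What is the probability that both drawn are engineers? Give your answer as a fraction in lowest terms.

5/26

Multiply the conditional probabilities at each draw: 6/13 · 5/12 = 30/156 = 5/26.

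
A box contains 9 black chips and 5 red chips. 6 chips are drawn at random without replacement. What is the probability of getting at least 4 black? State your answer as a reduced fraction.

Total selections: C(14,6) = 3003.
Favorable selections (at least 4 black): C(9,4)·C(5,2) + C(9,5)·C(5,1) + C(9,6)·C(5,0) = 1260 + 630 + 84 = 1974.
Probability = 1974/3003 = 94/143.

94/143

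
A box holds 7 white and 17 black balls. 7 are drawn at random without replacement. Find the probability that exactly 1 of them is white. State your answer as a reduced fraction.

10829/43263

The sample space is all 7-subsets of the 24: C(24,7) = 346104.
Selections with exactly 1 white: choose 1 of the 7 white and 6 of the 17 black, C(7,1)·C(17,6) = 7·12376 = 86632.
Probability = 86632/346104 = 10829/43263.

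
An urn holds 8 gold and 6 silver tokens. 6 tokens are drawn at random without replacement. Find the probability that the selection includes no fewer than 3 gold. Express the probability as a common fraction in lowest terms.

There are C(14,6) = 3003 ways to choose the 6.
Count the complement (fewer than 3 gold): C(8,0)·C(6,6) + C(8,1)·C(6,5) + C(8,2)·C(6,4) = 1 + 48 + 420 = 469.
Probability = 1 − 469/3003 = 2534/3003 = 362/429.

362/429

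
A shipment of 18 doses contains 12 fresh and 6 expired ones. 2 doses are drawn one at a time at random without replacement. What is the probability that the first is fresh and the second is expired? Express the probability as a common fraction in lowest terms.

4/17

Multiply the conditional probabilities at each draw: 12/18 · 6/17 = 72/306 = 4/17.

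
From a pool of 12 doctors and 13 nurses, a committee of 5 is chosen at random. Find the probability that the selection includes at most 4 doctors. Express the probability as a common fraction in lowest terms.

Total selections: C(25,5) = 53130.
The complement is exactly 5 doctors: C(12,5)·C(13,0) = 792.
Probability = 1 − 792/53130 = 52338/53130 = 793/805.

793/805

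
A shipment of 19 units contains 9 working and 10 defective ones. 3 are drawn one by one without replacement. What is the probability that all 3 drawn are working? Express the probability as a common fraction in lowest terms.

Multiply the conditional probabilities at each draw: 9/19 · 8/18 · 7/17 = 504/5814 = 28/323.

28/323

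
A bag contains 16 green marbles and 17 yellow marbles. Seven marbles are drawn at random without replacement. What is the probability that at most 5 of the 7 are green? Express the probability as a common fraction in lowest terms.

Total selections: C(33,7) = 4272048.
Count the complement (more than 5 green): C(16,6)·C(17,1) + C(16,7)·C(17,0) = 136136 + 11440 = 147576.
Probability = 1 − 147576/4272048 = 4124472/4272048 = 15623/16182.

15623/16182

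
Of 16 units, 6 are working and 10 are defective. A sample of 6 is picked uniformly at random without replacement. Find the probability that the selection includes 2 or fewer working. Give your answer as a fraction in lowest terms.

There are C(16,6) = 8008 ways to choose the 6.
Favorable selections (2 or fewer working): C(6,0)·C(10,6) + C(6,1)·C(10,5) + C(6,2)·C(10,4) = 210 + 1512 + 3150 = 4872.
Probability = 4872/8008 = 87/143.

87/143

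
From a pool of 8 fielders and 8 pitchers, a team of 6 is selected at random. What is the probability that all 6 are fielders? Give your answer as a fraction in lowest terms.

There are C(16,6) = 8008 possible selections.
Selections with all fielders: C(8,6) = 28.
Probability = 28/8008 = 1/286.

1/286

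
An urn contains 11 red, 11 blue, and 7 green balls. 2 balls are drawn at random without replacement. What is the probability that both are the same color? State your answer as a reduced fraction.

There are C(29,2) = 406 ways to draw 2 balls.
All same color: C(11,2) + C(11,2) + C(7,2) = 55 + 55 + 21 = 131.
Probability = 131/406.

131/406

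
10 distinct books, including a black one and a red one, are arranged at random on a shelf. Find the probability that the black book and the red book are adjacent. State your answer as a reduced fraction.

1/5

There are 10! = 3628800 arrangements.
Treat the black book and the red book as a block: 9! arrangements of the blocks × 2 orders within the block = 2·362880 = 725760.
Probability = 725760/3628800 = 1/5.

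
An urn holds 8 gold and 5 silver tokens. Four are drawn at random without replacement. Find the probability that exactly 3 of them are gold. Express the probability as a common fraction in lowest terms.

56/143

The sample space is all 4-subsets of the 13: C(13,4) = 715.
Selections with exactly 3 gold: choose 3 of the 8 gold and 1 of the 5 silver, C(8,3)·C(5,1) = 56·5 = 280.
Probability = 280/715 = 56/143.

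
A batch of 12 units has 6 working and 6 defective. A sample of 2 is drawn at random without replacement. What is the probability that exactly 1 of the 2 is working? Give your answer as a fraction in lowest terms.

6/11

There are C(12,2) = 66 ways to choose 2 from 12.
Selections with exactly 1 working: choose 1 of the 6 working and 1 of the 6 defective, C(6,1)·C(6,1) = 6·6 = 36.
Probability = 36/66 = 6/11.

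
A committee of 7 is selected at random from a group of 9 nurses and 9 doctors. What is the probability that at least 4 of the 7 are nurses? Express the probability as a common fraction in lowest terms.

There are C(18,7) = 31824 ways to choose the 7.
Favorable selections (at least 4 nurses): C(9,4)·C(9,3) + C(9,5)·C(9,2) + C(9,6)·C(9,1) + C(9,7)·C(9,0) = 10584 + 4536 + 756 + 36 = 15912.
Probability = 15912/31824 = 1/2.

1/2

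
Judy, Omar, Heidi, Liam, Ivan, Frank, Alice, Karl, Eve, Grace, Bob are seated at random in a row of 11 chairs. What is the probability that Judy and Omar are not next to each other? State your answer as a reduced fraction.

There are 11! = 39916800 arrangements.
Arrangements with Judy and Omar adjacent: 2·10! = 7257600.
So not adjacent: 39916800 − 7257600 = 32659200, probability 32659200/39916800 = 9/11.

9/11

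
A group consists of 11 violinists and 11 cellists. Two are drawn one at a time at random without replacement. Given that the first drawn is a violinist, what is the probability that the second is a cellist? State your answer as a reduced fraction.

After removing one violinist, 21 remain: 10 violinists and 11 cellists.
So the probability the next is a cellist is 11/21.

11/21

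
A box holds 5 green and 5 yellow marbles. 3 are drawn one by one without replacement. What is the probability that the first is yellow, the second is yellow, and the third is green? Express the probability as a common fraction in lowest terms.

Multiply the conditional probabilities at each draw: 5/10 · 4/9 · 5/8 = 100/720 = 5/36.

5/36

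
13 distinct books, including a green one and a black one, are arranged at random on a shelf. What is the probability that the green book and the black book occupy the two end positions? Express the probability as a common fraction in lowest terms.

1/78

There are 13! = 6227020800 arrangements.
Place the green book and the black book at the ends in 2 ways, arrange the remaining 11 in 11! = 39916800 ways: 2·39916800 = 79833600.
Probability = 79833600/6227020800 = 1/78.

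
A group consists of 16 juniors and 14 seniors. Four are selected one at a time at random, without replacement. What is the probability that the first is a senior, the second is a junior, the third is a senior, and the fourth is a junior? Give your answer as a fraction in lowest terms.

Multiply the conditional probabilities at each draw: 14/30 · 16/29 · 13/28 · 15/27 = 43680/657720 = 52/783.

52/783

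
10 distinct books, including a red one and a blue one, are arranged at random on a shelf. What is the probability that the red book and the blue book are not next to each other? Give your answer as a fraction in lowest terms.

4/5

There are 10! = 3628800 arrangements.
Arrangements with the red book and the blue book adjacent: 2·9! = 725760.
So not adjacent: 3628800 − 725760 = 2903040, probability 2903040/3628800 = 4/5.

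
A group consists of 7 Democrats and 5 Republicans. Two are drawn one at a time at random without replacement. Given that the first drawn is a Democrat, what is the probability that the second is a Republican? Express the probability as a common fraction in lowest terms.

5/11

After removing one Democrat, 11 remain: 6 Democrats and 5 Republicans.
So the probability the next is a Republican is 5/11.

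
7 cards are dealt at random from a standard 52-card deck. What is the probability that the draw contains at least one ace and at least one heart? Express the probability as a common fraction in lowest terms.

53122231/133784560

There are C(52,7) = 133784560 possible draws.
By inclusion-exclusion on the complements, draws missing all aces or all hearts: C(48,7) + C(39,7) − C(36,7) = 73629072 + 15380937 − 8347680 = 80662329.
So draws with at least one of each: 133784560 − 80662329 = 53122231, probability 53122231/133784560.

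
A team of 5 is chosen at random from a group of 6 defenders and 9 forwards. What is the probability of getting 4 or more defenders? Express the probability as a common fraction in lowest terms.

There are C(15,5) = 3003 ways to choose the 5.
Favorable selections (4 or more defenders): C(6,4)·C(9,1) + C(6,5)·C(9,0) = 135 + 6 = 141.
Probability = 141/3003 = 47/1001.

47/1001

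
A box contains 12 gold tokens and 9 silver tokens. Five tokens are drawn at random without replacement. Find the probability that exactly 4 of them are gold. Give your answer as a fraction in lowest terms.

495/2261

There are C(21,5) = 20349 ways to choose 5 from 21.
Selections with exactly 4 gold: choose 4 of the 12 gold and 1 of the 9 silver, C(12,4)·C(9,1) = 495·9 = 4455.
Probability = 4455/20349 = 495/2261.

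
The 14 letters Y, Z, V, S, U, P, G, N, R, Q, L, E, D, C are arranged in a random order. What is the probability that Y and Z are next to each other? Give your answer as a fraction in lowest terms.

There are 14! = 87178291200 arrangements.
Treat Y and Z as a block: 13! arrangements of the blocks × 2 orders within the block = 2·6227020800 = 12454041600.
Probability = 12454041600/87178291200 = 1/7.

1/7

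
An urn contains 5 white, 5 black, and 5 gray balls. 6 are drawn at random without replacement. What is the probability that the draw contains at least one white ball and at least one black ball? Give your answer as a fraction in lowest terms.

131/143

There are C(15,6) = 5005 possible draws.
By inclusion-exclusion on the complements, draws missing all white or all black: C(10,6) + C(10,6) − C(5,6) = 210 + 210 − 0 = 420.
So draws with at least one of each: 5005 − 420 = 4585, probability 4585/5005 = 131/143.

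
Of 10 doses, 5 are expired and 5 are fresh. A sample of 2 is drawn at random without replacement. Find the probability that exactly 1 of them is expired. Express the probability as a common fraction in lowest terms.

5/9

There are C(10,2) = 45 ways to choose 2 from 10.
Selections with exactly 1 expired: choose 1 of the 5 expired and 1 of the 5 fresh, C(5,1)·C(5,1) = 5·5 = 25.
Probability = 25/45 = 5/9.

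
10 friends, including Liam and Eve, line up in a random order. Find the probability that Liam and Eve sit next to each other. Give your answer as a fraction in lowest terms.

There are 10! = 3628800 arrangements.
Treat Liam and Eve as a block: 9! arrangements of the blocks × 2 orders within the block = 2·362880 = 725760.
Probability = 725760/3628800 = 1/5.

1/5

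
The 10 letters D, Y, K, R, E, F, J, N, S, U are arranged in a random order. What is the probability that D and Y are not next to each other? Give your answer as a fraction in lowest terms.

4/5

There are 10! = 3628800 arrangements.
Arrangements with D and Y adjacent: 2·9! = 725760.
So not adjacent: 3628800 − 725760 = 2903040, probability 2903040/3628800 = 4/5.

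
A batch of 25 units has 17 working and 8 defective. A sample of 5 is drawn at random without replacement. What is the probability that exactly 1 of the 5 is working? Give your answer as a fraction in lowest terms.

17/759

There are C(25,5) = 53130 ways to choose 5 from 25.
Selections with exactly 1 working: choose 1 of the 17 working and 4 of the 8 defective, C(17,1)·C(8,4) = 17·70 = 1190.
Probability = 1190/53130 = 17/759.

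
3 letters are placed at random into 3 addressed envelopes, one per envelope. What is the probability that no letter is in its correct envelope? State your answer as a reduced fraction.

There are 3! = 6 assignments.
By inclusion-exclusion, assignments with no fixed points: C(3,0)·3! − C(3,1)·2! + C(3,2)·1! − C(3,3)·0! = 2.
Probability = 2/6 = 1/3.

1/3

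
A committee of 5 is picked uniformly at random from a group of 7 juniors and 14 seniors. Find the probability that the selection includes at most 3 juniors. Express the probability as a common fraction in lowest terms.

Total selections: C(21,5) = 20349.
Count the complement (more than 3 juniors): C(7,4)·C(14,1) + C(7,5)·C(14,0) = 490 + 21 = 511.
Probability = 1 − 511/20349 = 19838/20349 = 2834/2907.

2834/2907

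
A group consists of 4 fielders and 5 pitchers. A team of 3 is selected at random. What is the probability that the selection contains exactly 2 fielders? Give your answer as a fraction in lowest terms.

5/14

Total number of selections: C(9,3) = 84.
Selections with exactly 2 fielders: choose 2 of the 4 fielders and 1 of the 5 pitchers, C(4,2)·C(5,1) = 6·5 = 30.
Probability = 30/84 = 5/14.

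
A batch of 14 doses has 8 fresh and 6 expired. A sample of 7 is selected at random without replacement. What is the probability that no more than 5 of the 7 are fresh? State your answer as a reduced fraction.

37/39

There are C(14,7) = 3432 ways to choose the 7.
Favorable selections (no more than 5 fresh): C(8,1)·C(6,6) + C(8,2)·C(6,5) + C(8,3)·C(6,4) + C(8,4)·C(6,3) + C(8,5)·C(6,2) = 8 + 168 + 840 + 1400 + 840 = 3256.
Probability = 3256/3432 = 37/39.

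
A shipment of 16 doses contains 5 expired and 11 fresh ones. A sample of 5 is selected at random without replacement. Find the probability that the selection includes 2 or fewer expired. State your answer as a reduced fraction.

Total selections: C(16,5) = 4368.
Favorable selections (2 or fewer expired): C(5,0)·C(11,5) + C(5,1)·C(11,4) + C(5,2)·C(11,3) = 462 + 1650 + 1650 = 3762.
Probability = 3762/4368 = 627/728.

627/728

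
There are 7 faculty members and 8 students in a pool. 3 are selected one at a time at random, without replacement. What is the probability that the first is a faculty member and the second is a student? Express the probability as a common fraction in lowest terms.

Multiply the conditional probabilities at each draw: 7/15 · 8/14 = 56/210 = 4/15.

4/15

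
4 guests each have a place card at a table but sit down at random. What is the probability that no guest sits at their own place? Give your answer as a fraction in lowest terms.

There are 4! = 24 seatings.
By inclusion-exclusion, seatings with no fixed points: C(4,0)·4! − C(4,1)·3! + C(4,2)·2! − C(4,3)·1! + C(4,4)·0! = 9.
Probability = 9/24 = 3/8.

3/8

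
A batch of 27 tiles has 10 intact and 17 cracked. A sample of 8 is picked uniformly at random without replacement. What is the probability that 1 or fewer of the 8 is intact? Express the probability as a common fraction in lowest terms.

There are C(27,8) = 2220075 ways to choose the 8.
Favorable selections (1 or fewer intact): C(10,0)·C(17,8) + C(10,1)·C(17,7) = 24310 + 194480 = 218790.
Probability = 218790/2220075 = 34/345.

34/345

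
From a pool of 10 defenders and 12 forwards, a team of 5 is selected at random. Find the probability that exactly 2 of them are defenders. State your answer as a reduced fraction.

50/133

The sample space is all 5-subsets of the 22: C(22,5) = 26334.
Selections with exactly 2 defenders: choose 2 of the 10 defenders and 3 of the 12 forwards, C(10,2)·C(12,3) = 45·220 = 9900.
Probability = 9900/26334 = 50/133.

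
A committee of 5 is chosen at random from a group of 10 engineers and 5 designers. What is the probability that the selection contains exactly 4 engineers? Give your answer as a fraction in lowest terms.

50/143

There are C(15,5) = 3003 ways to choose 5 from 15.
Selections with exactly 4 engineers: choose 4 of the 10 engineers and 1 of the 5 designers, C(10,4)·C(5,1) = 210·5 = 1050.
Probability = 1050/3003 = 50/143.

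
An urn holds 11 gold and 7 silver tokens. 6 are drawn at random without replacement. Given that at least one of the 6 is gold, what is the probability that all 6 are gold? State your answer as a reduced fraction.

Work in counts. Selections with at least one gold: C(18,6) − C(7,6) = 18564 − 7 = 18557.
Of those, selections where all 6 are gold: C(11,6) = 462.
Conditional probability = 462/18557 = 6/241.

6/241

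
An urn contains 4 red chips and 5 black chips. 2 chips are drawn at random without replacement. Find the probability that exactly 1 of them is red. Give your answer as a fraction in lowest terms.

5/9

Total number of selections: C(9,2) = 36.
Selections with exactly 1 red: choose 1 of the 4 red and 1 of the 5 black, C(4,1)·C(5,1) = 4·5 = 20.
Probability = 20/36 = 5/9.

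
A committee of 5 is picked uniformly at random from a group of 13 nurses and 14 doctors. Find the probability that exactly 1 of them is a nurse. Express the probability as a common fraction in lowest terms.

1001/6210

There are C(27,5) = 80730 ways to choose 5 from 27.
Selections with exactly 1 nurse: choose 1 of the 13 nurses and 4 of the 14 doctors, C(13,1)·C(14,4) = 13·1001 = 13013.
Probability = 13013/80730 = 1001/6210.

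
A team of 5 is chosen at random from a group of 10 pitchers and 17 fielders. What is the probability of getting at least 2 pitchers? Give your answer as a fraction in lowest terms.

2819/4485

There are C(27,5) = 80730 ways to choose the 5.
Count the complement (fewer than 2 pitchers): C(10,0)·C(17,5) + C(10,1)·C(17,4) = 6188 + 23800 = 29988.
Probability = 1 − 29988/80730 = 50742/80730 = 2819/4485.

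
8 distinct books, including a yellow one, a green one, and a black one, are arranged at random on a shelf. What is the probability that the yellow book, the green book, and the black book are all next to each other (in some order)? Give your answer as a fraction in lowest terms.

3/28

There are 8! = 40320 arrangements.
Treat the three as one block: 6! placements × 3! orders within the block = 720·6 = 4320.
Probability = 4320/40320 = 3/28.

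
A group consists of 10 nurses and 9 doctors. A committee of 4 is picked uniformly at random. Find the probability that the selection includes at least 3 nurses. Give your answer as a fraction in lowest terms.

There are C(19,4) = 3876 ways to choose the 4.
Favorable selections (at least 3 nurses): C(10,3)·C(9,1) + C(10,4)·C(9,0) = 1080 + 210 = 1290.
Probability = 1290/3876 = 215/646.

215/646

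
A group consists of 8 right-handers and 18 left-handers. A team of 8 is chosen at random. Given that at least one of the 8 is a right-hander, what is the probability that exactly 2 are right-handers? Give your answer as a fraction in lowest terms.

Work in counts. Selections with at least one right-hander: C(26,8) − C(18,8) = 1562275 − 43758 = 1518517.
Of those, selections where exactly 2 are right-handers: C(8,2)·C(18,6) = 28·18564 = 519792.
Conditional probability = 519792/1518517 = 5712/16687.

5712/16687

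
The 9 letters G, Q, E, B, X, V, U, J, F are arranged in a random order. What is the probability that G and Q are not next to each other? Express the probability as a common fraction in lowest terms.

There are 9! = 362880 arrangements.
Arrangements with G and Q adjacent: 2·8! = 80640.
So not adjacent: 362880 − 80640 = 282240, probability 282240/362880 = 7/9.

7/9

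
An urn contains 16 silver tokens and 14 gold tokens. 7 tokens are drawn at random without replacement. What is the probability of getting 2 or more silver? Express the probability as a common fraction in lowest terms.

424/435

There are C(30,7) = 2035800 ways to choose the 7.
Count the complement (fewer than 2 silver): C(16,0)·C(14,7) + C(16,1)·C(14,6) = 3432 + 48048 = 51480.
Probability = 1 − 51480/2035800 = 1984320/2035800 = 424/435.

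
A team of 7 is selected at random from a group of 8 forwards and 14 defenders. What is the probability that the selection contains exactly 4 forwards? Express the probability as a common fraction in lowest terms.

There are C(22,7) = 170544 ways to choose 7 from 22.
Selections with exactly 4 forwards: choose 4 of the 8 forwards and 3 of the 14 defenders, C(8,4)·C(14,3) = 70·364 = 25480.
Probability = 25480/170544 = 3185/21318.

3185/21318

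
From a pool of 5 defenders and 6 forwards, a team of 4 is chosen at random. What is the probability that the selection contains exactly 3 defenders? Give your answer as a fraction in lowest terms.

2/11

The sample space is all 4-subsets of the 11: C(11,4) = 330.
Selections with exactly 3 defenders: choose 3 of the 5 defenders and 1 of the 6 forwards, C(5,3)·C(6,1) = 10·6 = 60.
Probability = 60/330 = 2/11.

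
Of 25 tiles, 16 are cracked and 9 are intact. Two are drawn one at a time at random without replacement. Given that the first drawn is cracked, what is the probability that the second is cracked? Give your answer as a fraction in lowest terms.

5/8

After removing one cracked, 24 remain: 15 cracked and 9 intact.
So the probability the next is cracked is 15/24 = 5/8.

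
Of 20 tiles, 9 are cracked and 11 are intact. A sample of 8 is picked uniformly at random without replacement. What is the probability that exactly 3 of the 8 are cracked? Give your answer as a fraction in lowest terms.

The sample space is all 8-subsets of the 20: C(20,8) = 125970.
Selections with exactly 3 cracked: choose 3 of the 9 cracked and 5 of the 11 intact, C(9,3)·C(11,5) = 84·462 = 38808.
Probability = 38808/125970 = 6468/20995.

6468/20995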